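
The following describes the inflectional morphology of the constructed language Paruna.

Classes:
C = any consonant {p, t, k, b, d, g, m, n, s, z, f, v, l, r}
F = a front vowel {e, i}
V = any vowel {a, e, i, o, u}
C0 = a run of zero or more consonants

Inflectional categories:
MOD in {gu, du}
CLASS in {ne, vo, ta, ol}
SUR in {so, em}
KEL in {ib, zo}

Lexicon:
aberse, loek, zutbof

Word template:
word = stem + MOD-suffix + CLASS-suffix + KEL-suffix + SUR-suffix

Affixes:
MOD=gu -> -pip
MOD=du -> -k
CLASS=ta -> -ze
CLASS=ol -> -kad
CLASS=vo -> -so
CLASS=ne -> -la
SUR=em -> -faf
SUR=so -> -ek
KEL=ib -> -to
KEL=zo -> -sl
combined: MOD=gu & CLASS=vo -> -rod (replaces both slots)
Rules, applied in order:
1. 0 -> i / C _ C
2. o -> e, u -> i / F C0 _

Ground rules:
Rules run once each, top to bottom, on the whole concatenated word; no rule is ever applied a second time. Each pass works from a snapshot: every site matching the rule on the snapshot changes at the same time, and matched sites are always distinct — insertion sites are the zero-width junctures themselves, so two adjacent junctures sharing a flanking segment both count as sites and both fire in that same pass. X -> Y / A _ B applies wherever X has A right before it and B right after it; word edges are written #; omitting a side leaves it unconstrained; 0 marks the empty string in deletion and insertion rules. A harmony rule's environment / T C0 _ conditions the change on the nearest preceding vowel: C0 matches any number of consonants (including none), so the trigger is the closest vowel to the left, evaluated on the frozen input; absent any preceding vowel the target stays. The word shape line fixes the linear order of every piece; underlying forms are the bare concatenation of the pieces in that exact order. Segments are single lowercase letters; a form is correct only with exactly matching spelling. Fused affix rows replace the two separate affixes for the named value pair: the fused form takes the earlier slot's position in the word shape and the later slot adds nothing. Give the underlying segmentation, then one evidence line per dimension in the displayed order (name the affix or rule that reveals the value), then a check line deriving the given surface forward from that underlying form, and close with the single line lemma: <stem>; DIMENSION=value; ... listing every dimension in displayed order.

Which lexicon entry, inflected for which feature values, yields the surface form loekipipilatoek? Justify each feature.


underlying: loek-pip-la-to-ek
MOD=gu - signalled by the affix -pip
CLASS=ne - signalled by the affix -la
SUR=so - signalled by the affix -ek
KEL=ib - signalled by the affix -to
check: loekpiplatoek -> loekipipilatoek -> loekipipilatoek
lemma: loek; MOD=gu; CLASS=ne; SUR=so; KEL=ib


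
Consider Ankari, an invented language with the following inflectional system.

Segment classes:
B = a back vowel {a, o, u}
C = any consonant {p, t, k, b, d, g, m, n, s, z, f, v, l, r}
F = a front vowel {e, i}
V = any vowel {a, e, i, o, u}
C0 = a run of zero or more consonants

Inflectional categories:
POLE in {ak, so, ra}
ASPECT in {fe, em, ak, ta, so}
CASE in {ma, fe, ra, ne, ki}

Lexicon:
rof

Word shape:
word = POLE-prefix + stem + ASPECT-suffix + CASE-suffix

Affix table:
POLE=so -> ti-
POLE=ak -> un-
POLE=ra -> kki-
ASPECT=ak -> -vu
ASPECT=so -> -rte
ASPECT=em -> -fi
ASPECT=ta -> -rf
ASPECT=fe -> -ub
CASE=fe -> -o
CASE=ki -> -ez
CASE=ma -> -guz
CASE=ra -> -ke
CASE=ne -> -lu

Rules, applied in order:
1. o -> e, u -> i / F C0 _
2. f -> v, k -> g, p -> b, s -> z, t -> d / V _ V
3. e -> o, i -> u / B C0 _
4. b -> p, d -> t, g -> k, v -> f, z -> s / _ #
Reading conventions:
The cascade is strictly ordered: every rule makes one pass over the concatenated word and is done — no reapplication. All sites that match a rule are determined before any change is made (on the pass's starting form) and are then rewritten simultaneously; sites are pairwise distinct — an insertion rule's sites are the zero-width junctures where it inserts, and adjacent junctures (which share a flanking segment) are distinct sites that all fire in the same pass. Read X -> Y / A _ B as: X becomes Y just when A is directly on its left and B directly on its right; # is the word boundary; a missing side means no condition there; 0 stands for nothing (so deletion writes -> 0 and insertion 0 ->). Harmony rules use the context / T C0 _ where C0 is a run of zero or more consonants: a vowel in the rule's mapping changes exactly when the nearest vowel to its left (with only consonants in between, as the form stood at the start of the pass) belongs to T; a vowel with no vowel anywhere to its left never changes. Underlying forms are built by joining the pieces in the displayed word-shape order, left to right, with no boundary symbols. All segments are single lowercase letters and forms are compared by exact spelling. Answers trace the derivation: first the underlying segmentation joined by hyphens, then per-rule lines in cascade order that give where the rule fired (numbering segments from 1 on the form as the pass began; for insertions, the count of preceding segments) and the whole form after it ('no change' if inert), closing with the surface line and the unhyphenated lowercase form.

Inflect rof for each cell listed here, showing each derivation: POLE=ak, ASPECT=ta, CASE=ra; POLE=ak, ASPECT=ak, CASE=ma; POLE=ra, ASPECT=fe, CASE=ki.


cell POLE=ak, ASPECT=ta, CASE=ra:
underlying: un-rof-rf-ke
1. o -> e, u -> i / F C0 _: no change
2. f -> v, k -> g, p -> b, s -> z, t -> d / V _ V: no change
3. e -> o, i -> u / B C0 _: fires at position(s) 9: unrofrfko
4. b -> p, d -> t, g -> k, v -> f, z -> s / _ #: no change
surface: unrofrfko

cell POLE=ak, ASPECT=ak, CASE=ma:
underlying: un-rof-vu-guz
1. o -> e, u -> i / F C0 _: no change
2. f -> v, k -> g, p -> b, s -> z, t -> d / V _ V: no change
3. e -> o, i -> u / B C0 _: no change
4. b -> p, d -> t, g -> k, v -> f, z -> s / _ #: fires at position(s) 10: unrofvugus
surface: unrofvugus

cell POLE=ra, ASPECT=fe, CASE=ki:
underlying: kki-rof-ub-ez
1. o -> e, u -> i / F C0 _: fires at position(s) 5: kkirefubez
2. f -> v, k -> g, p -> b, s -> z, t -> d / V _ V: fires at position(s) 6: kkirevubez
3. e -> o, i -> u / B C0 _: fires at position(s) 9: kkirevuboz
4. b -> p, d -> t, g -> k, v -> f, z -> s / _ #: fires at position(s) 10: kkirevubos
surface: kkirevubos


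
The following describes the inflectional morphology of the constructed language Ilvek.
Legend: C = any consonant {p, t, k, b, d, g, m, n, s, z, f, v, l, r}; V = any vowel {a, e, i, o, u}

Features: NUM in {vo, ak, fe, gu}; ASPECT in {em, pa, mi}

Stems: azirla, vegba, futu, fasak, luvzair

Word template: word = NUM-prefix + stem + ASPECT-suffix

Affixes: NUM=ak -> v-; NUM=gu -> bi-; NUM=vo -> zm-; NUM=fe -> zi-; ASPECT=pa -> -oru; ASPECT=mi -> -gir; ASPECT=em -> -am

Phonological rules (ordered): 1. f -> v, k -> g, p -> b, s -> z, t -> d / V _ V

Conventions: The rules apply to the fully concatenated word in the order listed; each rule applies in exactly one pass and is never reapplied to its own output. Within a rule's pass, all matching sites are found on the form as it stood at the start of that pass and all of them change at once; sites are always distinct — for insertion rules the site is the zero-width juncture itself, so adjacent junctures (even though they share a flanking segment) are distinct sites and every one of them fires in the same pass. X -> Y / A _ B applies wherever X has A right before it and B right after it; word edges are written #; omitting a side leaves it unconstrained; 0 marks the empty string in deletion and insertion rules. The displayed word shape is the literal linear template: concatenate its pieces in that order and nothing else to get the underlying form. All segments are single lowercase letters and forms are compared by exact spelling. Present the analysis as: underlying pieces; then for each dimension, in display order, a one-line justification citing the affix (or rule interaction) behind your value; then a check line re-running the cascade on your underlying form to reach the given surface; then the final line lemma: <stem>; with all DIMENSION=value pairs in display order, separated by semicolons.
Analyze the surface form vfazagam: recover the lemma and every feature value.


underlying: v-fasak-am
NUM=ak - signalled by the affix v-
ASPECT=em - signalled by the affix -am
check: vfasakam -> vfazagam
lemma: fasak; NUM=ak; ASPECT=em


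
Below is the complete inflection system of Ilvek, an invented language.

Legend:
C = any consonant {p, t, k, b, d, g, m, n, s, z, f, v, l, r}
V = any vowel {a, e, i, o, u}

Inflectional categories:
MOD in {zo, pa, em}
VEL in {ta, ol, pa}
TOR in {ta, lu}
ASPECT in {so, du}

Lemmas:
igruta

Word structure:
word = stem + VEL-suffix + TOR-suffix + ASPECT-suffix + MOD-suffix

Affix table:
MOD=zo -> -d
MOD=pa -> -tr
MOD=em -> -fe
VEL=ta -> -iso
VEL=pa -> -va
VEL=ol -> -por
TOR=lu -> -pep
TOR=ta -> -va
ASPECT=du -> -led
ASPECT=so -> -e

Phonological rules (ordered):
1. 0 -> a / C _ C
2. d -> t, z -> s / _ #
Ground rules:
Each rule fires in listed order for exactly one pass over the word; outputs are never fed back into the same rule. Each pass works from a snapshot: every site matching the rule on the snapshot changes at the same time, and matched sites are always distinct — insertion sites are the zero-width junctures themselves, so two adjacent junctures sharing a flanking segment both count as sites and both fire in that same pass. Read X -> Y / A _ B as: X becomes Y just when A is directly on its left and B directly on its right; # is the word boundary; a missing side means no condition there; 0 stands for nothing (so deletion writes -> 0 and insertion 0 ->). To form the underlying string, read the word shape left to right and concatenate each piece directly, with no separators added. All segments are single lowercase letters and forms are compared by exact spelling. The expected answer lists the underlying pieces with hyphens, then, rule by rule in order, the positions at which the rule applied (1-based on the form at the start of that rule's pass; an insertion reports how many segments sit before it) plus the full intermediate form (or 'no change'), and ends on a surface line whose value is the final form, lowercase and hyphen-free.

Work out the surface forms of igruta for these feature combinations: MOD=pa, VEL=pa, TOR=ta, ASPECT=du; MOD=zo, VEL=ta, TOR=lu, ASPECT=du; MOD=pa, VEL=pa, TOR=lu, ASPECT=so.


cell MOD=pa, VEL=pa, TOR=ta, ASPECT=du:
underlying: igruta-va-va-led-tr
1. 0 -> a / C _ C: inserts after position(s) 2, 13, 14: igarutavavaledatar
2. d -> t, z -> s / _ #: no change
surface: igarutavavaledatar

cell MOD=zo, VEL=ta, TOR=lu, ASPECT=du:
underlying: igruta-iso-pep-led-d
1. 0 -> a / C _ C: inserts after position(s) 2, 12, 15: igarutaisopepaledad
2. d -> t, z -> s / _ #: fires at position(s) 19: igarutaisopepaledat
surface: igarutaisopepaledat

cell MOD=pa, VEL=pa, TOR=lu, ASPECT=so:
underlying: igruta-va-pep-e-tr
1. 0 -> a / C _ C: inserts after position(s) 2, 13: igarutavapepetar
2. d -> t, z -> s / _ #: no change
surface: igarutavapepetar


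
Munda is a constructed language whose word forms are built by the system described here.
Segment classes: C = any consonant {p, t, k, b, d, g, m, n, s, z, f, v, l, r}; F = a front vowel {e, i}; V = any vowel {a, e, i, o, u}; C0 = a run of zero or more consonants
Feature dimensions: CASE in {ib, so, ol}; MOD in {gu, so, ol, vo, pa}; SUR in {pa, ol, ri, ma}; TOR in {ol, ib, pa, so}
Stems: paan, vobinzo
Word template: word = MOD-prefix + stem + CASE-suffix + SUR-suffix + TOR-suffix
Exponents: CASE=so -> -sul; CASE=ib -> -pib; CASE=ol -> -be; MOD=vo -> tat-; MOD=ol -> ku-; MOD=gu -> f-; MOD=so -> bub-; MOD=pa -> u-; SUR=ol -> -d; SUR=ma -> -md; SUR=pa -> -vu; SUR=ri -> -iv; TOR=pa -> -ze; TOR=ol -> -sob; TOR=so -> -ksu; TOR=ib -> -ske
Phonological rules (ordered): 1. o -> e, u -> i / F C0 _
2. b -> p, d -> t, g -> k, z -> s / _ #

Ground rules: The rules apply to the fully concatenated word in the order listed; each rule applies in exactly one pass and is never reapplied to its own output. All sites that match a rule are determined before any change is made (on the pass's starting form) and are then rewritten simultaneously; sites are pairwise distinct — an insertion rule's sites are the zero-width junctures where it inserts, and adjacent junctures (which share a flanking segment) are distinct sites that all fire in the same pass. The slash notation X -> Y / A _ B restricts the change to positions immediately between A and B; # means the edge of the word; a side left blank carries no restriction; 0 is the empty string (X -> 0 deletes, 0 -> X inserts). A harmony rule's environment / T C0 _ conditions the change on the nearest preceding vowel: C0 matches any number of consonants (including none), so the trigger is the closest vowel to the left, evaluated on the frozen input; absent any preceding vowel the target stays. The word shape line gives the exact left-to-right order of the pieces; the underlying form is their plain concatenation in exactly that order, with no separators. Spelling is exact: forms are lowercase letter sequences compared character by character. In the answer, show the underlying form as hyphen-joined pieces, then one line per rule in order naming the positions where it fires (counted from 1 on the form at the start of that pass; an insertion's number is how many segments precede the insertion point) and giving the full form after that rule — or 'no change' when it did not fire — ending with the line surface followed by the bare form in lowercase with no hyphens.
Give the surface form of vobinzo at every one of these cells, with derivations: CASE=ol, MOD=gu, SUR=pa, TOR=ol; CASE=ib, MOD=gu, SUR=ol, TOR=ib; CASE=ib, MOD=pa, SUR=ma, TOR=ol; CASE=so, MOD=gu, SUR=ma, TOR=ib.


cell CASE=ol, MOD=gu, SUR=pa, TOR=ol:
underlying: f-vobinzo-be-vu-sob
1. o -> e, u -> i / F C0 _: fires at position(s) 8, 12: fvobinzebevisob
2. b -> p, d -> t, g -> k, z -> s / _ #: fires at position(s) 15: fvobinzebevisop
surface: fvobinzebevisop

cell CASE=ib, MOD=gu, SUR=ol, TOR=ib:
underlying: f-vobinzo-pib-d-ske
1. o -> e, u -> i / F C0 _: fires at position(s) 8: fvobinzepibdske
2. b -> p, d -> t, g -> k, z -> s / _ #: no change
surface: fvobinzepibdske

cell CASE=ib, MOD=pa, SUR=ma, TOR=ol:
underlying: u-vobinzo-pib-md-sob
1. o -> e, u -> i / F C0 _: fires at position(s) 8, 15: uvobinzepibmdseb
2. b -> p, d -> t, g -> k, z -> s / _ #: fires at position(s) 16: uvobinzepibmdsep
surface: uvobinzepibmdsep

cell CASE=so, MOD=gu, SUR=ma, TOR=ib:
underlying: f-vobinzo-sul-md-ske
1. o -> e, u -> i / F C0 _: fires at position(s) 8: fvobinzesulmdske
2. b -> p, d -> t, g -> k, z -> s / _ #: no change
surface: fvobinzesulmdske


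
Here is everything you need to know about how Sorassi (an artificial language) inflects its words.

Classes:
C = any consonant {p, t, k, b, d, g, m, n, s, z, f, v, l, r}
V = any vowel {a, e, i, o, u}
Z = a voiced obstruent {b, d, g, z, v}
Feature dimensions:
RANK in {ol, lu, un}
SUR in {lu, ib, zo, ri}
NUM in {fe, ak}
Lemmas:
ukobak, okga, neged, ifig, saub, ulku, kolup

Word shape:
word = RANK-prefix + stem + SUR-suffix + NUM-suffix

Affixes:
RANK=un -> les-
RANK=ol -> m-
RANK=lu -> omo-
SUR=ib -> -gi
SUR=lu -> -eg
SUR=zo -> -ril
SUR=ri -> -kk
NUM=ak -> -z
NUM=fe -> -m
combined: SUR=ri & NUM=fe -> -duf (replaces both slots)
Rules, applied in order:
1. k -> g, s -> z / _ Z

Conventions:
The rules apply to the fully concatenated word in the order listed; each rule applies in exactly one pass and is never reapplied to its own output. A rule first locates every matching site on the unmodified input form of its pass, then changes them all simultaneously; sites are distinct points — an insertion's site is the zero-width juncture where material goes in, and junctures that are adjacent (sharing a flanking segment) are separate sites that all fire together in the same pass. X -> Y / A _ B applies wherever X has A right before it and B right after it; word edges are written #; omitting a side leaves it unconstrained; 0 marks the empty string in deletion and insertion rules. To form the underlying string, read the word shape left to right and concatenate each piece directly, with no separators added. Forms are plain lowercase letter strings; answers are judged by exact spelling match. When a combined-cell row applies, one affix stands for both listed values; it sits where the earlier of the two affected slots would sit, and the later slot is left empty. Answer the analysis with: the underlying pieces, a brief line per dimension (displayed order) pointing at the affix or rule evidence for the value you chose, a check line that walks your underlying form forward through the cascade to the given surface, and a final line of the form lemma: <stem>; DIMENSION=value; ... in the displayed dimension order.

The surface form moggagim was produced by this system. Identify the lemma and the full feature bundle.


underlying: m-okga-gi-m
RANK=ol - signalled by the affix m-
SUR=ib - signalled by the affix -gi
NUM=fe - signalled by the affix -m
check: mokgagim -> moggagim
lemma: okga; RANK=ol; SUR=ib; NUM=fe


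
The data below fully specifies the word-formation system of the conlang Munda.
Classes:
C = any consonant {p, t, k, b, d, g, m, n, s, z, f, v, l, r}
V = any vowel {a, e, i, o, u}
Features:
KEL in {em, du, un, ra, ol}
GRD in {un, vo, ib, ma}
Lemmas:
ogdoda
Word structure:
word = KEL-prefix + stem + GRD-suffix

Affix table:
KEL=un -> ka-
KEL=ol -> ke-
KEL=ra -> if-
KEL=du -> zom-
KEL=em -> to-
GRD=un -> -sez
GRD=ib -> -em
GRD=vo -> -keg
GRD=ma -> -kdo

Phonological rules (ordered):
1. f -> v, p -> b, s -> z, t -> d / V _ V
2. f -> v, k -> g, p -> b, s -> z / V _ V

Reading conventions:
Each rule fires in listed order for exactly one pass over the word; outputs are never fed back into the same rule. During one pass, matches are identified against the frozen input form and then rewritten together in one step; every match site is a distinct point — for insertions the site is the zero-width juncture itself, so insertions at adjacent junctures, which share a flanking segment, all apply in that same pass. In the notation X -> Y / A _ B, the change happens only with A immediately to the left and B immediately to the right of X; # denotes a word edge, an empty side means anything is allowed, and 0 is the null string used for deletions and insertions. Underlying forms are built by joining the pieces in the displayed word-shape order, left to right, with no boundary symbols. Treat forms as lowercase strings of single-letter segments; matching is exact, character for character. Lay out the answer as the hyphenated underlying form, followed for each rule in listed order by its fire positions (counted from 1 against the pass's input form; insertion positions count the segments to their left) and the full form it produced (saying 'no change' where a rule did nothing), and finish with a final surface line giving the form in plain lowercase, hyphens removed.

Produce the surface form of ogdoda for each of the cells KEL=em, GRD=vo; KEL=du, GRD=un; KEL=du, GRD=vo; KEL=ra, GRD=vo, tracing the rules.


cell KEL=em, GRD=vo:
underlying: to-ogdoda-keg
1. f -> v, p -> b, s -> z, t -> d / V _ V: no change
2. f -> v, k -> g, p -> b, s -> z / V _ V: fires at position(s) 9: toogdodageg
surface: toogdodageg

cell KEL=du, GRD=un:
underlying: zom-ogdoda-sez
1. f -> v, p -> b, s -> z, t -> d / V _ V: fires at position(s) 10: zomogdodazez
2. f -> v, k -> g, p -> b, s -> z / V _ V: no change
surface: zomogdodazez

cell KEL=du, GRD=vo:
underlying: zom-ogdoda-keg
1. f -> v, p -> b, s -> z, t -> d / V _ V: no change
2. f -> v, k -> g, p -> b, s -> z / V _ V: fires at position(s) 10: zomogdodageg
surface: zomogdodageg

cell KEL=ra, GRD=vo:
underlying: if-ogdoda-keg
1. f -> v, p -> b, s -> z, t -> d / V _ V: fires at position(s) 2: ivogdodakeg
2. f -> v, k -> g, p -> b, s -> z / V _ V: fires at position(s) 9: ivogdodageg
surface: ivogdodageg


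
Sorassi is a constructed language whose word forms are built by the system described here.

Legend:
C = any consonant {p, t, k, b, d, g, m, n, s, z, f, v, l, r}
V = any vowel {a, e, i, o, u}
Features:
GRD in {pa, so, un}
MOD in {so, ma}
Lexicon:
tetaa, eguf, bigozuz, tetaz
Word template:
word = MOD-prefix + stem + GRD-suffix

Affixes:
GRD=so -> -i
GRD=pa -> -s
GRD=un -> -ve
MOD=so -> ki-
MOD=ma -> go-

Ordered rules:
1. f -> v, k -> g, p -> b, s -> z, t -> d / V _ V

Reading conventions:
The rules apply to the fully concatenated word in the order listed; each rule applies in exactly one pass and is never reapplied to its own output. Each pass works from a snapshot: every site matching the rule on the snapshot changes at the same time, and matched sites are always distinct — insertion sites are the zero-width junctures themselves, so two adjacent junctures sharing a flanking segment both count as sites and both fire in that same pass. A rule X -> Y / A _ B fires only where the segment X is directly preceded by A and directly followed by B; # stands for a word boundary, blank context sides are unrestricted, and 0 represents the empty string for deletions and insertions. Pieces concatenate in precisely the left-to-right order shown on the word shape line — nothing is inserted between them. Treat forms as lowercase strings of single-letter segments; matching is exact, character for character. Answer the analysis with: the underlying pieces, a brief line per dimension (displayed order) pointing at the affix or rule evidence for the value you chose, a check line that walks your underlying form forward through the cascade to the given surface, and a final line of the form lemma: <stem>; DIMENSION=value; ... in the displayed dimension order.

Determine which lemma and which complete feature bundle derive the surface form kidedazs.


underlying: ki-tetaz-s
GRD=pa - signalled by the affix -s
MOD=so - signalled by the affix ki-
check: kitetazs -> kidedazs
lemma: tetaz; GRD=pa; MOD=so


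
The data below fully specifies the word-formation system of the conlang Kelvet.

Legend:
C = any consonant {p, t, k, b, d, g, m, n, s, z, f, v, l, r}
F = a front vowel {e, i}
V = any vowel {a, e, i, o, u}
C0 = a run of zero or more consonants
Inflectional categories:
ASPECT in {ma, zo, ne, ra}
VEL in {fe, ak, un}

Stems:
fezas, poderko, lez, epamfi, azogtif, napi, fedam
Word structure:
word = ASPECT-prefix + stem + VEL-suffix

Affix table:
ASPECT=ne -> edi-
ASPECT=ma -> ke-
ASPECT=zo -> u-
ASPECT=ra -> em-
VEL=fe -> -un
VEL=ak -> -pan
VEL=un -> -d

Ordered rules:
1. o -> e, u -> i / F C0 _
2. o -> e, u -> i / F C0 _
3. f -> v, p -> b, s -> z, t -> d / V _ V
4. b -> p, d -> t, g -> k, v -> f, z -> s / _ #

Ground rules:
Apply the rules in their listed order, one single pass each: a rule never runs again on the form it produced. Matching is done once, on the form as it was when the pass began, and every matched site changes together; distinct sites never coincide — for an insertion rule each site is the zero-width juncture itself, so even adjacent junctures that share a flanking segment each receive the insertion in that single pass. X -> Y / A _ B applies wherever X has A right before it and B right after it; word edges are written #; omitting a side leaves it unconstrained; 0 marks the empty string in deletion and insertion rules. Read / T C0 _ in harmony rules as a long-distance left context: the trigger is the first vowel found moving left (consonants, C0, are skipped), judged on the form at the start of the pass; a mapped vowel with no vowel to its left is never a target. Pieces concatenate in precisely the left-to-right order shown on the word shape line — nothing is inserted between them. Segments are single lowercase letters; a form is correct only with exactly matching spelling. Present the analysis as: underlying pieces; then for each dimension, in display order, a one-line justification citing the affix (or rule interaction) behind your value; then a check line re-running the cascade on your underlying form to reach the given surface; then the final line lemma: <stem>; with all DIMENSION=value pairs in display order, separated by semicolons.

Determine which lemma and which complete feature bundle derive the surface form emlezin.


underlying: em-lez-un
ASPECT=ra - signalled by the affix em-
VEL=fe - signalled by the affix -un
check: emlezun -> emlezin -> emlezin -> emlezin -> emlezin
lemma: lez; ASPECT=ra; VEL=fe


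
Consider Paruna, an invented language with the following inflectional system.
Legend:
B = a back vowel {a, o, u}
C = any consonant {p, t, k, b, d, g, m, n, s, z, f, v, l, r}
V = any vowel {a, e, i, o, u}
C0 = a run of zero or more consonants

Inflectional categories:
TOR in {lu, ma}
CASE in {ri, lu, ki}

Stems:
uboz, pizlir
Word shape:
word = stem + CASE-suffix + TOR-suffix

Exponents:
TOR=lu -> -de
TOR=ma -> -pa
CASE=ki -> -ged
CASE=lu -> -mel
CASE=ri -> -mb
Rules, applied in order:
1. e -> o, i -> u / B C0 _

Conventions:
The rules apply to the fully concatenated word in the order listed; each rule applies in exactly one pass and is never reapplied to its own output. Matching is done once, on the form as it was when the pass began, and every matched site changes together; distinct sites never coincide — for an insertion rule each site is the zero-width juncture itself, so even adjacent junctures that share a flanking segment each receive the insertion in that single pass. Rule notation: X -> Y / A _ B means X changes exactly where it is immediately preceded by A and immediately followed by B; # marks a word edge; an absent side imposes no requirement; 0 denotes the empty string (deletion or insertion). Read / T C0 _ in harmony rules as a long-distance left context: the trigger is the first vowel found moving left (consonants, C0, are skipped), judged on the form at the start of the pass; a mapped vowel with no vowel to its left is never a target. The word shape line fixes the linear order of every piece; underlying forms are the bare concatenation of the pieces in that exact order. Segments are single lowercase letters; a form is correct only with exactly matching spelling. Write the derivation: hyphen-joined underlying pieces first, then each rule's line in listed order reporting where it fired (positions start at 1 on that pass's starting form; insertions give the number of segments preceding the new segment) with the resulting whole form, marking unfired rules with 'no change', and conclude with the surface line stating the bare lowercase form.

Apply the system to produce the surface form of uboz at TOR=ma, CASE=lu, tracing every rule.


underlying: uboz-mel-pa
1. e -> o, i -> u / B C0 _: fires at position(s) 6: ubozmolpa
surface: ubozmolpa


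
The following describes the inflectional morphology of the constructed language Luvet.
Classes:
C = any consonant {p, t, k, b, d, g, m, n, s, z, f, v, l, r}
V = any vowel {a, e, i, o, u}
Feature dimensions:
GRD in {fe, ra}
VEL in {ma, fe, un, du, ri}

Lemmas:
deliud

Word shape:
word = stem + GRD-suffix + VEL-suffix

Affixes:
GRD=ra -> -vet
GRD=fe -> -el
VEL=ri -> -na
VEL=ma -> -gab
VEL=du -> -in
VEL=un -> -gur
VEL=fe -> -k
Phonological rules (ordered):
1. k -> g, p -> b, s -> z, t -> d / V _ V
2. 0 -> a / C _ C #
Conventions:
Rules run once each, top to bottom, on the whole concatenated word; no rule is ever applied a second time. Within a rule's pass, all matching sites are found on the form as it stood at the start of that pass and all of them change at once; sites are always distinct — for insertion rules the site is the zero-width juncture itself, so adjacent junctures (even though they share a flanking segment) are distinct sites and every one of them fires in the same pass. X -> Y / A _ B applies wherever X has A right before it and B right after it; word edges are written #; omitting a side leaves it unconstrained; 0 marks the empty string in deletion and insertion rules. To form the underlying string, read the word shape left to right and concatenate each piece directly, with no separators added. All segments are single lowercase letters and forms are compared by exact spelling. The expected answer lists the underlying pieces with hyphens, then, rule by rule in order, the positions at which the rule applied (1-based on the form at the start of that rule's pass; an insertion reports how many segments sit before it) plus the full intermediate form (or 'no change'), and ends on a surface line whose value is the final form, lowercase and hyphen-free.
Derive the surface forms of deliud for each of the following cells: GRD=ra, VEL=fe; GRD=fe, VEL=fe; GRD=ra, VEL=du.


cell GRD=ra, VEL=fe:
underlying: deliud-vet-k
1. k -> g, p -> b, s -> z, t -> d / V _ V: no change
2. 0 -> a / C _ C #: inserts after position(s) 9: deliudvetak
surface: deliudvetak

cell GRD=fe, VEL=fe:
underlying: deliud-el-k
1. k -> g, p -> b, s -> z, t -> d / V _ V: no change
2. 0 -> a / C _ C #: inserts after position(s) 8: deliudelak
surface: deliudelak

cell GRD=ra, VEL=du:
underlying: deliud-vet-in
1. k -> g, p -> b, s -> z, t -> d / V _ V: fires at position(s) 9: deliudvedin
2. 0 -> a / C _ C #: no change
surface: deliudvedin


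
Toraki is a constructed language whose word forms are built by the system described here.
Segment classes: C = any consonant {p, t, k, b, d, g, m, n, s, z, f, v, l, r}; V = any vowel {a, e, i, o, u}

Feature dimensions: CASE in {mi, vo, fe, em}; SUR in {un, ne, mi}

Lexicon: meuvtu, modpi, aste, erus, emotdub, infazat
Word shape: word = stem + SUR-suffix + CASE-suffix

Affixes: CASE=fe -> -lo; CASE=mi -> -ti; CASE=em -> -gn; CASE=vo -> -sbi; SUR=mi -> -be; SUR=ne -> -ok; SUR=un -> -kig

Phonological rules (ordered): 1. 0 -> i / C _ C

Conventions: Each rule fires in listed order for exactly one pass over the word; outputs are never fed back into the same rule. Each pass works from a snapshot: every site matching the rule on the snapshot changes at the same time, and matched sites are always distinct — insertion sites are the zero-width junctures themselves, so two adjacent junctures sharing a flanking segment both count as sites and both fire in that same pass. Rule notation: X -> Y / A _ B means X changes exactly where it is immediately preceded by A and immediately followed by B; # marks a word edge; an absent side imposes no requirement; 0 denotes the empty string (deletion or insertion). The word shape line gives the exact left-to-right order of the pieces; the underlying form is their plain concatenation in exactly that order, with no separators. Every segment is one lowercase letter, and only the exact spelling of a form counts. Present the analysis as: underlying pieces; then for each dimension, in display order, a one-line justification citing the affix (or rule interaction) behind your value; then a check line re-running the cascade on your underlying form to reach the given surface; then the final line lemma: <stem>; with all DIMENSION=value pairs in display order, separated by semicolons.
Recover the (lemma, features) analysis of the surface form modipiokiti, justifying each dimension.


underlying: modpi-ok-ti
CASE=mi - signalled by the affix -ti
SUR=ne - signalled by the affix -ok
check: modpiokti -> modipiokiti
lemma: modpi; CASE=mi; SUR=ne


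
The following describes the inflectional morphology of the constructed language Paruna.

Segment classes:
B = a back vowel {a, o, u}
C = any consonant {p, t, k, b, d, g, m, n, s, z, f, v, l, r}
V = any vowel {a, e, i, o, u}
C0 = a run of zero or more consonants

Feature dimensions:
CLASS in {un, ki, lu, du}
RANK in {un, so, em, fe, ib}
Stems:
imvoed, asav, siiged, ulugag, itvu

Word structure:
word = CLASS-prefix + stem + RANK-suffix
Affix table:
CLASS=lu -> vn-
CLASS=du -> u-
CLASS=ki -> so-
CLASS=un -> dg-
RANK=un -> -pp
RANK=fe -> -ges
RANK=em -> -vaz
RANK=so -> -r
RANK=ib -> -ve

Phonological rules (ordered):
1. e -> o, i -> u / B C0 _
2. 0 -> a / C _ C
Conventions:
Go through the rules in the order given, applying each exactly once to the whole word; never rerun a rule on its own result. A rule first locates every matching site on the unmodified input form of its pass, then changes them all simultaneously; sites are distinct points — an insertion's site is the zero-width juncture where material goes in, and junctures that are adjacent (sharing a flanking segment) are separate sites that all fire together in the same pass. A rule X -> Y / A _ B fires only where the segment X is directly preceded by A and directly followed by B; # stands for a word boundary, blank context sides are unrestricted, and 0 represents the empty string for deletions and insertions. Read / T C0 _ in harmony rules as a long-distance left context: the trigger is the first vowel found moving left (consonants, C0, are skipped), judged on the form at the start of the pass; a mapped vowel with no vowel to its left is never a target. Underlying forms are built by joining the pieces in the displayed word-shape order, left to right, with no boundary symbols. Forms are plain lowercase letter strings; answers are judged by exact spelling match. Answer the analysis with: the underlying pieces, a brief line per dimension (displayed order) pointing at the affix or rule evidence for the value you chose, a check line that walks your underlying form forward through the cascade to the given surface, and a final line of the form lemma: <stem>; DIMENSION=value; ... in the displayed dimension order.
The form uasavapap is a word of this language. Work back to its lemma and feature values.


underlying: u-asav-pp
CLASS=du - signalled by the affix u-
RANK=un - signalled by the affix -pp
check: uasavpp -> uasavpp -> uasavapap
lemma: asav; CLASS=du; RANK=un


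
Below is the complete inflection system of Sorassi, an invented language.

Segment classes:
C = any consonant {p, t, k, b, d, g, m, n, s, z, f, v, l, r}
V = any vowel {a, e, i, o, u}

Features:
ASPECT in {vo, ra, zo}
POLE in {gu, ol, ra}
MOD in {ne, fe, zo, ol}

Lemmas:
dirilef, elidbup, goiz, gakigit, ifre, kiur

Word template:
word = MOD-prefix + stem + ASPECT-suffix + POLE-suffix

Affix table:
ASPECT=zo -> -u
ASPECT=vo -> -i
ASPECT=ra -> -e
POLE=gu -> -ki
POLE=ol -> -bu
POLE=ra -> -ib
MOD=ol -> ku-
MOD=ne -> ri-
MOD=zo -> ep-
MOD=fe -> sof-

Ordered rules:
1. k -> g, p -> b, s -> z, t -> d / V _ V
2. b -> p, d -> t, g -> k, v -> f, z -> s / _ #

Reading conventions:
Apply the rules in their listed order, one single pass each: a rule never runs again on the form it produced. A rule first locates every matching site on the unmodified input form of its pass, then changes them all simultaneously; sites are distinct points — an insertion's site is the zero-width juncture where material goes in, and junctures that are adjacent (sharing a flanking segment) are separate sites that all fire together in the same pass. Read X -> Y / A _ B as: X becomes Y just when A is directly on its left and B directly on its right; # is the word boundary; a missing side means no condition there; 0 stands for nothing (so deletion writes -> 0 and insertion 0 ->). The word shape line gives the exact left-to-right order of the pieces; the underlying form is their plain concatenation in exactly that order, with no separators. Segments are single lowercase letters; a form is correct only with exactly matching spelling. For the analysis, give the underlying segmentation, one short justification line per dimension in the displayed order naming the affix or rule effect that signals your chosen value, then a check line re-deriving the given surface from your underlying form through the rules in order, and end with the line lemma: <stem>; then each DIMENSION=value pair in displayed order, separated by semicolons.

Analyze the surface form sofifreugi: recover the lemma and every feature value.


underlying: sof-ifre-u-ki
ASPECT=zo - signalled by the affix -u
POLE=gu - signalled by the affix -ki
MOD=fe - signalled by the affix sof-
check: sofifreuki -> sofifreugi -> sofifreugi
lemma: ifre; ASPECT=zo; POLE=gu; MOD=fe


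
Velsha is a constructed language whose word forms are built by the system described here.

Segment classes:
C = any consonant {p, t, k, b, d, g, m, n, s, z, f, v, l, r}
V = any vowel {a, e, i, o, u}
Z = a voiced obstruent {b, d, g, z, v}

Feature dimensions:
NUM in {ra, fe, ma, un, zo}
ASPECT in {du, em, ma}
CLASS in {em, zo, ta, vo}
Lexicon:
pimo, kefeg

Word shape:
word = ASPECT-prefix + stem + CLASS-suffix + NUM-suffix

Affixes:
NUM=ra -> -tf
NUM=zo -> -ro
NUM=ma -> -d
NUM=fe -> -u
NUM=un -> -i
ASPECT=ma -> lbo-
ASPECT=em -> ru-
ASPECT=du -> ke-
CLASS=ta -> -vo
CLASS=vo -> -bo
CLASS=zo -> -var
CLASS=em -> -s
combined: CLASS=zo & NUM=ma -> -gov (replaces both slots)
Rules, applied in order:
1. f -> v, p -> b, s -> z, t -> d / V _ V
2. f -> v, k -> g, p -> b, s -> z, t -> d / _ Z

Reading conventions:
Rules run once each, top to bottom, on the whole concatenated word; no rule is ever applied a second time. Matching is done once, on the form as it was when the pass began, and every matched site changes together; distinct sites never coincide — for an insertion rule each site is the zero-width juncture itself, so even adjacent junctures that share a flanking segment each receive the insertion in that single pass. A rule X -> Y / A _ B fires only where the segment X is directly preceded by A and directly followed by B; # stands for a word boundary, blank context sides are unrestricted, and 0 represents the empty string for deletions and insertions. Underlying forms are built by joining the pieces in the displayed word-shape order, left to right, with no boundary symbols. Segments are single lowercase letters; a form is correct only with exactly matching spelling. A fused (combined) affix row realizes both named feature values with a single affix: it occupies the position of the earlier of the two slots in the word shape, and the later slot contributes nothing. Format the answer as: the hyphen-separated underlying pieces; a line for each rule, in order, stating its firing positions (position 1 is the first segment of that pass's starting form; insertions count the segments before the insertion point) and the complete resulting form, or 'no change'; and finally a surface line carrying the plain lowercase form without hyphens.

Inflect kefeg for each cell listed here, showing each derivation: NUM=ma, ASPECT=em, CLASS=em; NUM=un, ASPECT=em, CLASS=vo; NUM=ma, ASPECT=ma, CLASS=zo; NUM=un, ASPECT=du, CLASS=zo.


cell NUM=ma, ASPECT=em, CLASS=em:
underlying: ru-kefeg-s-d
1. f -> v, p -> b, s -> z, t -> d / V _ V: fires at position(s) 5: rukevegsd
2. f -> v, k -> g, p -> b, s -> z, t -> d / _ Z: fires at position(s) 8: rukevegzd
surface: rukevegzd

cell NUM=un, ASPECT=em, CLASS=vo:
underlying: ru-kefeg-bo-i
1. f -> v, p -> b, s -> z, t -> d / V _ V: fires at position(s) 5: rukevegboi
2. f -> v, k -> g, p -> b, s -> z, t -> d / _ Z: no change
surface: rukevegboi

cell NUM=ma, ASPECT=ma, CLASS=zo:
underlying: lbo-kefeg-gov
1. f -> v, p -> b, s -> z, t -> d / V _ V: fires at position(s) 6: lbokeveggov
2. f -> v, k -> g, p -> b, s -> z, t -> d / _ Z: no change
surface: lbokeveggov

cell NUM=un, ASPECT=du, CLASS=zo:
underlying: ke-kefeg-var-i
1. f -> v, p -> b, s -> z, t -> d / V _ V: fires at position(s) 5: kekevegvari
2. f -> v, k -> g, p -> b, s -> z, t -> d / _ Z: no change
surface: kekevegvari


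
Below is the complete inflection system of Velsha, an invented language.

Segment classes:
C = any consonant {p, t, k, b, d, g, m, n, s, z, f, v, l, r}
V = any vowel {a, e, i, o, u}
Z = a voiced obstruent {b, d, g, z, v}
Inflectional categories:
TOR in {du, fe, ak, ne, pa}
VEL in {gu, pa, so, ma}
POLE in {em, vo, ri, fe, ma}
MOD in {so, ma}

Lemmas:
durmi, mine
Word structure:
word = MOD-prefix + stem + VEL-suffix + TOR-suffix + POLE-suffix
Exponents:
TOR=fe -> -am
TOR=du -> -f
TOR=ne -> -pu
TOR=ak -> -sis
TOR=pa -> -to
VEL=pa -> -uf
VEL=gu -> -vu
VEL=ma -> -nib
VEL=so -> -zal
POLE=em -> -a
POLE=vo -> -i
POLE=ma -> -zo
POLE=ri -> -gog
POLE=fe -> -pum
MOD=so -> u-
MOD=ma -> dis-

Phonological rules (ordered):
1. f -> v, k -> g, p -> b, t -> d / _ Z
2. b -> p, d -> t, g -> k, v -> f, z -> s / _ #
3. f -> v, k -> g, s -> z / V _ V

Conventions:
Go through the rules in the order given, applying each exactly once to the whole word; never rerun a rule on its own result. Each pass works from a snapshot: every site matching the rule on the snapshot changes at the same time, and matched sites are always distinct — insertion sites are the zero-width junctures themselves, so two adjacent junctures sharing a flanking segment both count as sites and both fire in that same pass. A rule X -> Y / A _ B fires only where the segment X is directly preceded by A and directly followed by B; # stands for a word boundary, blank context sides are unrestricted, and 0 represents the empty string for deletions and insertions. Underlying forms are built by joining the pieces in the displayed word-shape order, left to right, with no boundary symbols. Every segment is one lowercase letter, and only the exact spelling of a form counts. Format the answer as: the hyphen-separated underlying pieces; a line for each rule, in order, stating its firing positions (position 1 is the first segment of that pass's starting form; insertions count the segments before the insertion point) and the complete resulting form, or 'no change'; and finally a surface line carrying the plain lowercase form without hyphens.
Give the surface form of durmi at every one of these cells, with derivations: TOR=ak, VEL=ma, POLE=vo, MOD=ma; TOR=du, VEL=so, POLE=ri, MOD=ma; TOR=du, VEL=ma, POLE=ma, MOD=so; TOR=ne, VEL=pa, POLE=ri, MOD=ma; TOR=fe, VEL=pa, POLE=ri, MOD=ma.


cell TOR=ak, VEL=ma, POLE=vo, MOD=ma:
underlying: dis-durmi-nib-sis-i
1. f -> v, k -> g, p -> b, t -> d / _ Z: no change
2. b -> p, d -> t, g -> k, v -> f, z -> s / _ #: no change
3. f -> v, k -> g, s -> z / V _ V: fires at position(s) 14: disdurminibsizi
surface: disdurminibsizi

cell TOR=du, VEL=so, POLE=ri, MOD=ma:
underlying: dis-durmi-zal-f-gog
1. f -> v, k -> g, p -> b, t -> d / _ Z: fires at position(s) 12: disdurmizalvgog
2. b -> p, d -> t, g -> k, v -> f, z -> s / _ #: fires at position(s) 15: disdurmizalvgok
3. f -> v, k -> g, s -> z / V _ V: no change
surface: disdurmizalvgok

cell TOR=du, VEL=ma, POLE=ma, MOD=so:
underlying: u-durmi-nib-f-zo
1. f -> v, k -> g, p -> b, t -> d / _ Z: fires at position(s) 10: udurminibvzo
2. b -> p, d -> t, g -> k, v -> f, z -> s / _ #: no change
3. f -> v, k -> g, s -> z / V _ V: no change
surface: udurminibvzo

cell TOR=ne, VEL=pa, POLE=ri, MOD=ma:
underlying: dis-durmi-uf-pu-gog
1. f -> v, k -> g, p -> b, t -> d / _ Z: no change
2. b -> p, d -> t, g -> k, v -> f, z -> s / _ #: fires at position(s) 15: disdurmiufpugok
3. f -> v, k -> g, s -> z / V _ V: no change
surface: disdurmiufpugok

cell TOR=fe, VEL=pa, POLE=ri, MOD=ma:
underlying: dis-durmi-uf-am-gog
1. f -> v, k -> g, p -> b, t -> d / _ Z: no change
2. b -> p, d -> t, g -> k, v -> f, z -> s / _ #: fires at position(s) 15: disdurmiufamgok
3. f -> v, k -> g, s -> z / V _ V: fires at position(s) 10: disdurmiuvamgok
surface: disdurmiuvamgok
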